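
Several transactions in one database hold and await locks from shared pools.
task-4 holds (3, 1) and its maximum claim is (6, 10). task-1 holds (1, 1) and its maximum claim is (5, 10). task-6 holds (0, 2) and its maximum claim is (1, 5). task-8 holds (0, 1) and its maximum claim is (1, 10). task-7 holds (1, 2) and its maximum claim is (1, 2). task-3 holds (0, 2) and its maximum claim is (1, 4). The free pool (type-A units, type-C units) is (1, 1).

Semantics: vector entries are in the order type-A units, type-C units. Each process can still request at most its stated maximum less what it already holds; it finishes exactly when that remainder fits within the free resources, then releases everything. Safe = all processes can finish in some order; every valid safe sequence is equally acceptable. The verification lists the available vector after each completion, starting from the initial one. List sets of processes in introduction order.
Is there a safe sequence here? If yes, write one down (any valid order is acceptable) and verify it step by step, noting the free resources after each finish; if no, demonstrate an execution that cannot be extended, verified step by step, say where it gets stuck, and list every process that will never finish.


UNSAFE — no complete ordering exists.
Key observation: type-C units is the bottleneck — with task-7, task-6, task-3 done the pool holds (2, 7), short of every remaining need.
Going as far as possible: task-7, task-6, task-3; after that, nothing fits. Check, step by step:
  pool = (1, 1)
  task-7 needs (0, 0) <= (1, 1) -> finishes; pool += (1, 2) = (2, 3)
  task-6 needs (1, 3) <= (2, 3) -> finishes; pool += (0, 2) = (2, 5)
  task-3 needs (1, 2) <= (2, 5) -> finishes; pool += (0, 2) = (2, 7)
  task-4 still needs (3, 9) but only (2, 7) is free — short on type-A units and type-C units
  task-1 still needs (4, 9) but only (2, 7) is free — short on type-A units and type-C units
  task-8 still needs (1, 9) but only (2, 7) is free — short on type-C units
Permanently blocked: task-4, task-1 and task-8.


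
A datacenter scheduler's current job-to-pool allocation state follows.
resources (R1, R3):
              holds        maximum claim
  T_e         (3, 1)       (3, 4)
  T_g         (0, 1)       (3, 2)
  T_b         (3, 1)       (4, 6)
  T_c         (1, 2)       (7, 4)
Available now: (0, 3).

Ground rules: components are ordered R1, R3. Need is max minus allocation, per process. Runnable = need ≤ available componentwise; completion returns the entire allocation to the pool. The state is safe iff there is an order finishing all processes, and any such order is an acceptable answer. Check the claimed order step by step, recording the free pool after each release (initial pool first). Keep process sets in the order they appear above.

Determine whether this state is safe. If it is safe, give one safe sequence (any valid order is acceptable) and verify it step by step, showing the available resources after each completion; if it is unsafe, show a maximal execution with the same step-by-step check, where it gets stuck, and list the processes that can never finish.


SAFE. One safe sequence: T_e, T_g, T_b, T_c.
Key observation: the order's first zero-slack moment is T_e ((0, 3) needed, (0, 3) free — a requested resource with nothing to spare).
Walking it through:
  pool = (0, 3)
  run T_e (needs (0, 3), free (0, 3)); after release of (3, 1) the pool is (3, 4)
  run T_g (needs (3, 1), free (3, 4)); after release of (0, 1) the pool is (3, 5)
  run T_b (needs (1, 5), free (3, 5)); after release of (3, 1) the pool is (6, 6)
  run T_c (needs (6, 2), free (6, 6)); after release of (1, 2) the pool is (7, 8)


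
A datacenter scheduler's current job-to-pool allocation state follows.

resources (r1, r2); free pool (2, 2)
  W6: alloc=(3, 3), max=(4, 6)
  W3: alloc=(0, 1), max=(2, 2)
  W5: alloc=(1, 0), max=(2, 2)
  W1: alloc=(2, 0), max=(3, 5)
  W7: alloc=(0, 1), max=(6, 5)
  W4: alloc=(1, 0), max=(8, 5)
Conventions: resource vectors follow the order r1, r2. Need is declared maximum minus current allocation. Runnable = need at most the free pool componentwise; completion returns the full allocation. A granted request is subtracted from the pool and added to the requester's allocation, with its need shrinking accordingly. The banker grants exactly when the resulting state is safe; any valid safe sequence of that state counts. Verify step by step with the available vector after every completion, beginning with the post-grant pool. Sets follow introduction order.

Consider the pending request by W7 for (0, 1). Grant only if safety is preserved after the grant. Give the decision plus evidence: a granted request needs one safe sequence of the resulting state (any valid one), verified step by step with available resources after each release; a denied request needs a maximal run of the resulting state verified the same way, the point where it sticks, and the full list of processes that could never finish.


DENY. Granting would leave the state unsafe.
Key observation: W3, W5 can finish, but then (3, 2) is all there is, and the blocked group's r2 demands exceed it.
After a pretend grant, a maximal execution: W3, W5 — then nothing else fits. Walking it through:
  pool = (2, 1)
  run W3 (needs (2, 1), free (2, 1)); after release of (0, 1) the pool is (2, 2)
  run W5 (needs (1, 2), free (2, 2)); after release of (1, 0) the pool is (3, 2)
  W6 still needs (1, 3) but only (3, 2) is free — short on r2
  W1 still needs (1, 5) but only (3, 2) is free — short on r2
  W7 still needs (6, 3) but only (3, 2) is free — short on r1 and r2
  W4 still needs (7, 5) but only (3, 2) is free — short on r1 and r2
Processes that could never finish after the grant: W6, W1, W7 and W4.


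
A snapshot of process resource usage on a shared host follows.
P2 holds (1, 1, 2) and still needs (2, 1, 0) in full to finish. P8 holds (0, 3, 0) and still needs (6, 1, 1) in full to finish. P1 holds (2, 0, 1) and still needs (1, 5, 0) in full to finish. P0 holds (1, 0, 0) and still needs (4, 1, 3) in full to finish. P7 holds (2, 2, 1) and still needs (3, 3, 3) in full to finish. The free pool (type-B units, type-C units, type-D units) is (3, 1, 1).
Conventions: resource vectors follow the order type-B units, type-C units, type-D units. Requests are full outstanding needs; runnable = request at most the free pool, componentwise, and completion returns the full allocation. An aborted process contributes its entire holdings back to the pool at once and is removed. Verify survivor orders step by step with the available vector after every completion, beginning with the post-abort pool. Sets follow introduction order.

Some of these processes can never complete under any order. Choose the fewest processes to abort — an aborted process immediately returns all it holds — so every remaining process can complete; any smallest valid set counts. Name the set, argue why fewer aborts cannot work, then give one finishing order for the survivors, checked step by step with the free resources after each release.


The answer: abort P7.
Key observation: no ordering could ever have run P8 before the abort of P7; with (2, 2, 1) back in the pool it fits at step 3.
Why nothing smaller works: aborting no one leaves the state deadlocked as given.
The survivors complete as P2, P0, P8, P1. Walking it through (starting from the post-abort pool):
  pool = (5, 3, 2)
  P2 needs (2, 1, 0) <= (5, 3, 2) -> finishes; pool += (1, 1, 2) = (6, 4, 4)
  P0 needs (4, 1, 3) <= (6, 4, 4) -> finishes; pool += (1, 0, 0) = (7, 4, 4)
  P8 needs (6, 1, 1) <= (7, 4, 4) -> finishes; pool += (0, 3, 0) = (7, 7, 4)
  P1 needs (1, 5, 0) <= (7, 7, 4) -> finishes; pool += (2, 0, 1) = (9, 7, 5)


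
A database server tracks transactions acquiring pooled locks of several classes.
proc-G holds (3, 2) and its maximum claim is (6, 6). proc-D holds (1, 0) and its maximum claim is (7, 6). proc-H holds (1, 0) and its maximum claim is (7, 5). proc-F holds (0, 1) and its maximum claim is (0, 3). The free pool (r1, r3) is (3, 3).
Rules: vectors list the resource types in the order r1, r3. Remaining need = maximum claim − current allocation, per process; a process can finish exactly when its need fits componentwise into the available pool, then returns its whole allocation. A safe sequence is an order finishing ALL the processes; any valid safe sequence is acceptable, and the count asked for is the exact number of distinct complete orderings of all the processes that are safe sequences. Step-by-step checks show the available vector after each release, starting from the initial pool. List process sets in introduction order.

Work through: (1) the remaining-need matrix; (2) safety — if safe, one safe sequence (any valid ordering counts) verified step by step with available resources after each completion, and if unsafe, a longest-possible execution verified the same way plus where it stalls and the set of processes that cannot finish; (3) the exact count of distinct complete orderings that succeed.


(1) Outstanding need per process (order r1, r3):
  proc-G: (3, 4)
  proc-D: (6, 6)
  proc-H: (6, 5)
  proc-F: (0, 2)
(2) SAFE. One safe sequence: proc-F, proc-G, proc-H, proc-D.
Key observation: the order's first zero-slack moment is proc-G ((3, 4) needed, (3, 4) free — a requested resource with nothing to spare).
Check, step by step:
  pool = (3, 3)
  proc-F: need (0, 2) fits (3, 3); releases (0, 1), pool now (3, 4)
  proc-G: need (3, 4) fits (3, 4); releases (3, 2), pool now (6, 6)
  proc-H: need (6, 5) fits (6, 6); releases (1, 0), pool now (7, 6)
  proc-D: need (6, 6) fits (7, 6); releases (1, 0), pool now (8, 6)
(3) The exact count: 2 of the possible complete orderings are safe sequences.


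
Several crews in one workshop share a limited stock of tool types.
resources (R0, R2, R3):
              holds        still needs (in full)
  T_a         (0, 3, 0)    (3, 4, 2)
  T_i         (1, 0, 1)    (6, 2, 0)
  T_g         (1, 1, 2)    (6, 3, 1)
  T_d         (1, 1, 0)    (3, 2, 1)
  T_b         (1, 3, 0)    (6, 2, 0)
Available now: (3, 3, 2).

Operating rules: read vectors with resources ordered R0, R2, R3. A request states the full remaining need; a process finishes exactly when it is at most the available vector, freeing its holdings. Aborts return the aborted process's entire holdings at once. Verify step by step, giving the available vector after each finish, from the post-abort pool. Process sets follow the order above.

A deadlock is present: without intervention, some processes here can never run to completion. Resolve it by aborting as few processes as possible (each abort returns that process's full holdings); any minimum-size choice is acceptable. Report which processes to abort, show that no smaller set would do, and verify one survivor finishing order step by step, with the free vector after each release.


The answer: abort T_i and T_b.
Key observation: T_g was stuck for good until T_i and T_b gave back (2, 3, 1); in the order shown it finishes at step 3.
Minimality, checking each single-abort alternative: T_a alone leaves T_i blocked (short on R0); T_i alone leaves T_g blocked (short on R0); T_g alone leaves T_i blocked (short on R0); T_d alone leaves T_i blocked (short on R0); T_b alone leaves T_i blocked (short on R0).
Survivors finish in the order: T_d, T_a, T_g. Verifying each step (pool after the aborts first):
  pool = (5, 6, 3)
  T_d: need (3, 2, 1) fits (5, 6, 3); releases (1, 1, 0), pool now (6, 7, 3)
  T_a: need (3, 4, 2) fits (6, 7, 3); releases (0, 3, 0), pool now (6, 10, 3)
  T_g: need (6, 3, 1) fits (6, 10, 3); releases (1, 1, 2), pool now (7, 11, 5)


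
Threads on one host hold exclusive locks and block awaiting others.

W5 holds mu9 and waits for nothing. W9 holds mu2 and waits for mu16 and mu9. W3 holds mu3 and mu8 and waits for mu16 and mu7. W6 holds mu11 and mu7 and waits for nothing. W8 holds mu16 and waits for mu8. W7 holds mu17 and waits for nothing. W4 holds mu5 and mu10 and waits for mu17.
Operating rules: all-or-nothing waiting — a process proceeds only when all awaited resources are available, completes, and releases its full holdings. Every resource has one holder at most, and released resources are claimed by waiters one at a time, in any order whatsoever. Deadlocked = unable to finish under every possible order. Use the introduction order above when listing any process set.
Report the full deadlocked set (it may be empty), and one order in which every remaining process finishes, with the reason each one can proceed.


The deadlocked set is W9, W3 and W8.
Key observation: W8 -> W3 -> W8 is a circular wait — nothing in it can go first; W9 waits into the deadlock from upstream.
One completion order for the rest: W7, W4, W6, W5.
Step-by-step check:
  W7 waits on nothing -> runs at once and releases mu17
  run W4 (all its waits — mu17 — are resolved); releases mu5 and mu10
  W6 waits on nothing -> runs at once and releases mu11 and mu7
  W5 waits on nothing -> runs at once and releases mu9


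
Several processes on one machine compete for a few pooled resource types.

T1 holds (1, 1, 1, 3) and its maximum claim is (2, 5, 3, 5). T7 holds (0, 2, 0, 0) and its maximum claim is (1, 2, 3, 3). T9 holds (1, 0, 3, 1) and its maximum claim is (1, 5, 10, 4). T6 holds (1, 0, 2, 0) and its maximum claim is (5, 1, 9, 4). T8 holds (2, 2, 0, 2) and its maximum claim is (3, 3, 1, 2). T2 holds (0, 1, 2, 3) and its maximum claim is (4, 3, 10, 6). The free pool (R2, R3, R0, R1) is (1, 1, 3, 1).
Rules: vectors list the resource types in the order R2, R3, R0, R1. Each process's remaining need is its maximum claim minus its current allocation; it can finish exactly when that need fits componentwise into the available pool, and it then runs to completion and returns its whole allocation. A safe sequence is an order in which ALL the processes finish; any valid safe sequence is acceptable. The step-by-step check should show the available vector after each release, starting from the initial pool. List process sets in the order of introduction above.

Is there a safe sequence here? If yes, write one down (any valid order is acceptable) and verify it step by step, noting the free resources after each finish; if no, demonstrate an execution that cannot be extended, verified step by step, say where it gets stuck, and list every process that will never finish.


UNSAFE — no complete ordering exists.
Key observation: once T8, T7, T1 finish, the pool peaks at (4, 6, 4, 6) — and every remaining process still needs more R0 than that.
A maximal execution: T8, T7, T1 — then nothing else fits. Check, step by step:
  pool = (1, 1, 3, 1)
  run T8 (needs (1, 1, 1, 0), free (1, 1, 3, 1)); after release of (2, 2, 0, 2) the pool is (3, 3, 3, 3)
  run T7 (needs (1, 0, 3, 3), free (3, 3, 3, 3)); after release of (0, 2, 0, 0) the pool is (3, 5, 3, 3)
  run T1 (needs (1, 4, 2, 2), free (3, 5, 3, 3)); after release of (1, 1, 1, 3) the pool is (4, 6, 4, 6)
  blocked: T9 wants (0, 5, 7, 3), pool (4, 6, 4, 6) — not enough R0
  blocked: T6 wants (4, 1, 7, 4), pool (4, 6, 4, 6) — not enough R0
  blocked: T2 wants (4, 2, 8, 3), pool (4, 6, 4, 6) — not enough R0
Never able to finish: T9, T6 and T2.


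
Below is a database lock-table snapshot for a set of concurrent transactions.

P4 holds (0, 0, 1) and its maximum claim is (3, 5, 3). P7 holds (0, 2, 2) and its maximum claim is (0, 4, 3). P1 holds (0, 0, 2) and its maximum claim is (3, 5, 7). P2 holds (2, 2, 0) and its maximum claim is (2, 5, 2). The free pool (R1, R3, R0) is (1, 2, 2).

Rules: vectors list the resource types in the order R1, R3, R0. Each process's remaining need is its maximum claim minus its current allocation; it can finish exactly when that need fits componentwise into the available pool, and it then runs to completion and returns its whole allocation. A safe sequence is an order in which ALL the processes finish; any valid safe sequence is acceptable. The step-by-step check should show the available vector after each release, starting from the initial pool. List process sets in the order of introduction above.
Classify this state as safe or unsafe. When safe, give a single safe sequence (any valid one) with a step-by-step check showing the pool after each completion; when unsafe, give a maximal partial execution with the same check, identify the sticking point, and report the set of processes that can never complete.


SAFE, for example via the order P7, P2, P4, P1.
Key observation: P7 is the earliest step where a requested resource binds exactly: need (0, 2, 1), pool (1, 2, 2) at its turn.
Walking it through:
  pool = (1, 2, 2)
  P7: need (0, 2, 1) fits (1, 2, 2); releases (0, 2, 2), pool now (1, 4, 4)
  P2: need (0, 3, 2) fits (1, 4, 4); releases (2, 2, 0), pool now (3, 6, 4)
  P4: need (3, 5, 2) fits (3, 6, 4); releases (0, 0, 1), pool now (3, 6, 5)
  P1: need (3, 5, 5) fits (3, 6, 5); releases (0, 0, 2), pool now (3, 6, 7)


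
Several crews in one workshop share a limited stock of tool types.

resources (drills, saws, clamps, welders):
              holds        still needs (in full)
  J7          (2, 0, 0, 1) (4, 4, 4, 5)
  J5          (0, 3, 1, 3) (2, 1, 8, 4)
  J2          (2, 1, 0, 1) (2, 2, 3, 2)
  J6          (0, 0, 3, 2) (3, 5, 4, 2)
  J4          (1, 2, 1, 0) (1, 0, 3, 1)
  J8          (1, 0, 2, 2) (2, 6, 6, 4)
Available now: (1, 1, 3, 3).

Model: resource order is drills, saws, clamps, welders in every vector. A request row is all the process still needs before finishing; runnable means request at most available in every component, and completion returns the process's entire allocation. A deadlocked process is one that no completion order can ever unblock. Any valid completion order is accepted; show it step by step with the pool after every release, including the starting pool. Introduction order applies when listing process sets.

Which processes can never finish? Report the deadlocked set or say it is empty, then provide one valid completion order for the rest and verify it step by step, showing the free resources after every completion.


The deadlocked set is J7, J5, J6 and J8.
Key observation: after J4, J2 the pool peaks at (4, 4, 4, 4), and each blocked process is short somewhere: J7 on welders; J5 on clamps; J6 on saws; J8 on saws, clamps.
A valid finishing order for the others: J4, J2. Check, step by step:
  pool = (1, 1, 3, 3)
  run J4 (needs (1, 0, 3, 1), free (1, 1, 3, 3)); after release of (1, 2, 1, 0) the pool is (2, 3, 4, 3)
  run J2 (needs (2, 2, 3, 2), free (2, 3, 4, 3)); after release of (2, 1, 0, 1) the pool is (4, 4, 4, 4)
None of the blocked processes ever fits:
  blocked: J7 wants (4, 4, 4, 5), pool (4, 4, 4, 4) — not enough welders
  blocked: J5 wants (2, 1, 8, 4), pool (4, 4, 4, 4) — not enough clamps
  blocked: J6 wants (3, 5, 4, 2), pool (4, 4, 4, 4) — not enough saws
  blocked: J8 wants (2, 6, 6, 4), pool (4, 4, 4, 4) — not enough saws and clamps


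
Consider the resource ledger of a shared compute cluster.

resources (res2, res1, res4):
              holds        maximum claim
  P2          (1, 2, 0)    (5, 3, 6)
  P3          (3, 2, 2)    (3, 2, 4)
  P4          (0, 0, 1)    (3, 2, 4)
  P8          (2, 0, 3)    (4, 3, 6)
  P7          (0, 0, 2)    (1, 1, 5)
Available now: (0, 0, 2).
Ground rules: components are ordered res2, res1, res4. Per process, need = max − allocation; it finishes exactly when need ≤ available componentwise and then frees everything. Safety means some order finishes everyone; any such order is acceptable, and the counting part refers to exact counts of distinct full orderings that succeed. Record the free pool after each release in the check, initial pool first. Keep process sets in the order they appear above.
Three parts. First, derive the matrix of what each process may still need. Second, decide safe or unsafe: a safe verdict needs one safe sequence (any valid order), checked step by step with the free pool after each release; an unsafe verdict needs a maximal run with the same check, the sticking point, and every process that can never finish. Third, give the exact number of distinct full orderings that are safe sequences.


(1) Need matrix, components ordered res2, res1, res4:
  P2: (4, 1, 6)
  P3: (0, 0, 2)
  P4: (3, 2, 3)
  P8: (2, 3, 3)
  P7: (1, 1, 3)
(2) UNSAFE — no complete ordering exists.
Key observation: after P3, P4, P7 the pool peaks at (3, 2, 7), and each blocked process is short somewhere: P2 on res2; P8 on res1.
Going as far as possible: P3, P4, P7; after that, nothing fits. Walking it through:
  pool = (0, 0, 2)
  P3: need (0, 0, 2) fits (0, 0, 2); releases (3, 2, 2), pool now (3, 2, 4)
  P4: need (3, 2, 3) fits (3, 2, 4); releases (0, 0, 1), pool now (3, 2, 5)
  P7: need (1, 1, 3) fits (3, 2, 5); releases (0, 0, 2), pool now (3, 2, 7)
  P2 still needs (4, 1, 6) but only (3, 2, 7) is free — short on res2
  P8 still needs (2, 3, 3) but only (3, 2, 7) is free — short on res1
Processes that can never finish: P2 and P8.
(3) Precisely 0 of the possible complete orderings are safe sequences.


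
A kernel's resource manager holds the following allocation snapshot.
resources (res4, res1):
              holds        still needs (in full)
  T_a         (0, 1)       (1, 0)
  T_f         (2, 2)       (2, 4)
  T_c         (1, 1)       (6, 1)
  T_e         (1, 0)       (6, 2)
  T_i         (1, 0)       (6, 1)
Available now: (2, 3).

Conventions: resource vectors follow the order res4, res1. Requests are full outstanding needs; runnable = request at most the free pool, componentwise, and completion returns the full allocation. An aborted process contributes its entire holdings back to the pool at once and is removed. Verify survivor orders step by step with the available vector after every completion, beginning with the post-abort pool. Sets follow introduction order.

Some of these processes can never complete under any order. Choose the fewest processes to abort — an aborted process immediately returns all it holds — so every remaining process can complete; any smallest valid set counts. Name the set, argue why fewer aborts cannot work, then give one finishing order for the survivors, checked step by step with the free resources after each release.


Abort T_c and T_i.
Key observation: the returned (2, 1) from T_c and T_i is what brings T_e — unrunnable before, under any order — into play at step 3.
Why nothing smaller works — every single abort fails: T_a alone leaves T_c blocked (short on res4); T_f alone leaves T_c blocked (short on res4); T_c alone leaves T_e blocked (short on res4); T_e alone leaves T_c blocked (short on res4); T_i alone leaves T_c blocked (short on res4).
The survivors complete as T_f, T_a, T_e. Step-by-step check (starting from the post-abort pool):
  pool = (4, 4)
  T_f needs (2, 4) <= (4, 4) -> finishes; pool += (2, 2) = (6, 6)
  T_a needs (1, 0) <= (6, 6) -> finishes; pool += (0, 1) = (6, 7)
  T_e needs (6, 2) <= (6, 7) -> finishes; pool += (1, 0) = (7, 7)


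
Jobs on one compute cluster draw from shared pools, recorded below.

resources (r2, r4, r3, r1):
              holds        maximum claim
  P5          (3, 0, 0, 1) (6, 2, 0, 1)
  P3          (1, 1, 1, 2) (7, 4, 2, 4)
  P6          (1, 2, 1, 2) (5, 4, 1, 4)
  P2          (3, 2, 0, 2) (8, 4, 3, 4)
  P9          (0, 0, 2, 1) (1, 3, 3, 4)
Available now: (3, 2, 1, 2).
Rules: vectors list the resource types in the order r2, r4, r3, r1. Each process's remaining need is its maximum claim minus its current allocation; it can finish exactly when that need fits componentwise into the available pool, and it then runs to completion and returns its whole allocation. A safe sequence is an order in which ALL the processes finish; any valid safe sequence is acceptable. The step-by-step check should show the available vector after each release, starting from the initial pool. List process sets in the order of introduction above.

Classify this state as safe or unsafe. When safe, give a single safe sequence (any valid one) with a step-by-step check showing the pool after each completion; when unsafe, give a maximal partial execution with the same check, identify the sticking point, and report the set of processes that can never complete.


SAFE. One safe sequence: P5, P6, P3, P2, P9.
Key observation: the first exact fit in this order is P5 — it needs (3, 2, 0, 0) with (3, 2, 1, 2) free, meeting a requested resource to the last unit.
Check, step by step:
  pool = (3, 2, 1, 2)
  P5 needs (3, 2, 0, 0) <= (3, 2, 1, 2) -> finishes; pool += (3, 0, 0, 1) = (6, 2, 1, 3)
  P6 needs (4, 2, 0, 2) <= (6, 2, 1, 3) -> finishes; pool += (1, 2, 1, 2) = (7, 4, 2, 5)
  P3 needs (6, 3, 1, 2) <= (7, 4, 2, 5) -> finishes; pool += (1, 1, 1, 2) = (8, 5, 3, 7)
  P2 needs (5, 2, 3, 2) <= (8, 5, 3, 7) -> finishes; pool += (3, 2, 0, 2) = (11, 7, 3, 9)
  P9 needs (1, 3, 1, 3) <= (11, 7, 3, 9) -> finishes; pool += (0, 0, 2, 1) = (11, 7, 5, 10)


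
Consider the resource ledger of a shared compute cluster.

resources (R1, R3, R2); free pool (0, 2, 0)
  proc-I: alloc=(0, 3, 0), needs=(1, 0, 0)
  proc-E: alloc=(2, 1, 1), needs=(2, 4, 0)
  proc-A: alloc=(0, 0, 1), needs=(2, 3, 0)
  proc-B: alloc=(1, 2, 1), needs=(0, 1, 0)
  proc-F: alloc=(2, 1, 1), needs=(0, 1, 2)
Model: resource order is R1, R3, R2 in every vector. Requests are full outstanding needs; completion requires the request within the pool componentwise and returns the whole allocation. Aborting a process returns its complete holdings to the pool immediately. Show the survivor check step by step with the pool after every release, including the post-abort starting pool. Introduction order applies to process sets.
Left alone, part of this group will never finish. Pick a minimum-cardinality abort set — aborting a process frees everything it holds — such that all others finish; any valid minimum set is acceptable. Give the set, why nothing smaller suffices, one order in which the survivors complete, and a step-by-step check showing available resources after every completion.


The answer: abort proc-A.
Key observation: the deadlocked proc-F becomes finishable only because proc-A released (0, 0, 1); it completes at step 2 below.
Why nothing smaller works: aborting no one leaves the state deadlocked as given.
Survivors finish in the order: proc-B, proc-F, proc-E, proc-I. Step-by-step check (pool after the aborts first):
  pool = (0, 2, 1)
  run proc-B (needs (0, 1, 0), free (0, 2, 1)); after release of (1, 2, 1) the pool is (1, 4, 2)
  run proc-F (needs (0, 1, 2), free (1, 4, 2)); after release of (2, 1, 1) the pool is (3, 5, 3)
  run proc-E (needs (2, 4, 0), free (3, 5, 3)); after release of (2, 1, 1) the pool is (5, 6, 4)
  run proc-I (needs (1, 0, 0), free (5, 6, 4)); after release of (0, 3, 0) the pool is (5, 9, 4)


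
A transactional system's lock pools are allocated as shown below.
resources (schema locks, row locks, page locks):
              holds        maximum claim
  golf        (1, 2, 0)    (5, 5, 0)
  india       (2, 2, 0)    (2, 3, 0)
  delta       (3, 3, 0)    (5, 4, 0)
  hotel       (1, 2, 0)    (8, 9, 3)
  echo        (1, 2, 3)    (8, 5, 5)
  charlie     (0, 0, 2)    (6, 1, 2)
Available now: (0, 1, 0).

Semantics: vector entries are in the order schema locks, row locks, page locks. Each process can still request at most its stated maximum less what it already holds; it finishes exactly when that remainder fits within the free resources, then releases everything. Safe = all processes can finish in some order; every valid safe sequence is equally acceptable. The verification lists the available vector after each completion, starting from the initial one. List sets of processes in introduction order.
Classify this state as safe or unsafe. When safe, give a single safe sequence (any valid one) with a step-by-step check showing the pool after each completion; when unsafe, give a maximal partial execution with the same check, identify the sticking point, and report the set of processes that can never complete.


UNSAFE — no complete ordering exists.
Key observation: the pool after india, delta, golf, charlie is (6, 8, 2); every surviving request exceeds it in schema locks, so progress ends there.
A maximal execution: india, delta, golf, charlie — then nothing else fits. Step-by-step check:
  pool = (0, 1, 0)
  india: need (0, 1, 0) fits (0, 1, 0); releases (2, 2, 0), pool now (2, 3, 0)
  delta: need (2, 1, 0) fits (2, 3, 0); releases (3, 3, 0), pool now (5, 6, 0)
  golf: need (4, 3, 0) fits (5, 6, 0); releases (1, 2, 0), pool now (6, 8, 0)
  charlie: need (6, 1, 0) fits (6, 8, 0); releases (0, 0, 2), pool now (6, 8, 2)
  blocked: hotel wants (7, 7, 3), pool (6, 8, 2) — not enough schema locks and page locks
  blocked: echo wants (7, 3, 2), pool (6, 8, 2) — not enough schema locks
Never able to finish: hotel and echo.


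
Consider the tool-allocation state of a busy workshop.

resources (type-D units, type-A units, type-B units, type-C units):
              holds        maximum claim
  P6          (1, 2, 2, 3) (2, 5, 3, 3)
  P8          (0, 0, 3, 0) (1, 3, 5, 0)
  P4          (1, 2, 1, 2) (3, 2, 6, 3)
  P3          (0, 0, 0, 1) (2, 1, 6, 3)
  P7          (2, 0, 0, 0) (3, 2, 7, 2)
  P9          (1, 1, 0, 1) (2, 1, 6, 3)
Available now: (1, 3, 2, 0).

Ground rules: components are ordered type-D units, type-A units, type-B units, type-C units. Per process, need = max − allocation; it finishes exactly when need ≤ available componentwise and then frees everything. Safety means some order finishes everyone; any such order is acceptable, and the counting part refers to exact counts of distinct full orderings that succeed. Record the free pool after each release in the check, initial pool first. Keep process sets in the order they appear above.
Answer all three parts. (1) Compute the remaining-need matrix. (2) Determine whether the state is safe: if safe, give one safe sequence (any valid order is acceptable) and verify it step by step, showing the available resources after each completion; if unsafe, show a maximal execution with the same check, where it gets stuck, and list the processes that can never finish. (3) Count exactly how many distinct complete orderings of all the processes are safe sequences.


(1) Need matrix, components ordered type-D units, type-A units, type-B units, type-C units:
  P6: (1, 3, 1, 0)
  P8: (1, 3, 2, 0)
  P4: (2, 0, 5, 1)
  P3: (2, 1, 6, 2)
  P7: (1, 2, 7, 2)
  P9: (1, 0, 6, 2)
(2) SAFE — a valid safe sequence is P6, P8, P3, P7, P9, P4.
Key observation: P6 marks the first exact bind of the order: its need (1, 3, 1, 0) fits the free (1, 3, 2, 0) with zero slack on a requested resource.
Walking it through:
  pool = (1, 3, 2, 0)
  P6: need (1, 3, 1, 0) fits (1, 3, 2, 0); releases (1, 2, 2, 3), pool now (2, 5, 4, 3)
  P8: need (1, 3, 2, 0) fits (2, 5, 4, 3); releases (0, 0, 3, 0), pool now (2, 5, 7, 3)
  P3: need (2, 1, 6, 2) fits (2, 5, 7, 3); releases (0, 0, 0, 1), pool now (2, 5, 7, 4)
  P7: need (1, 2, 7, 2) fits (2, 5, 7, 4); releases (2, 0, 0, 0), pool now (4, 5, 7, 4)
  P9: need (1, 0, 6, 2) fits (4, 5, 7, 4); releases (1, 1, 0, 1), pool now (5, 6, 7, 5)
  P4: need (2, 0, 5, 1) fits (5, 6, 7, 5); releases (1, 2, 1, 2), pool now (6, 8, 8, 7)
(3) The exact count: 48 of the possible complete orderings are safe sequences.


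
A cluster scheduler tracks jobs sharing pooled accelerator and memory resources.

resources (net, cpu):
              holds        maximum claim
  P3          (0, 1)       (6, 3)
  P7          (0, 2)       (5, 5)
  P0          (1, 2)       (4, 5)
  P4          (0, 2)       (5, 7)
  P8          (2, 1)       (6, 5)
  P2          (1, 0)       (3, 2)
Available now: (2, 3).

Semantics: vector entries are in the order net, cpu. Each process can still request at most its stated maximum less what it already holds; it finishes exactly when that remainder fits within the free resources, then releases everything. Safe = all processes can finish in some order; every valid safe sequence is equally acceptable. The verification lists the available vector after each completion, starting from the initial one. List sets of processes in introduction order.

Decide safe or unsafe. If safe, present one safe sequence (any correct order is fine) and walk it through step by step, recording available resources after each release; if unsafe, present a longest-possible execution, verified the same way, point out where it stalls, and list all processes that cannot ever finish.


SAFE. One safe sequence: P2, P0, P8, P4, P7, P3.
Key observation: the order's first zero-slack moment is P2 ((2, 2) needed, (2, 3) free — a requested resource with nothing to spare).
Step-by-step check:
  pool = (2, 3)
  run P2 (needs (2, 2), free (2, 3)); after release of (1, 0) the pool is (3, 3)
  run P0 (needs (3, 3), free (3, 3)); after release of (1, 2) the pool is (4, 5)
  run P8 (needs (4, 4), free (4, 5)); after release of (2, 1) the pool is (6, 6)
  run P4 (needs (5, 5), free (6, 6)); after release of (0, 2) the pool is (6, 8)
  run P7 (needs (5, 3), free (6, 8)); after release of (0, 2) the pool is (6, 10)
  run P3 (needs (6, 2), free (6, 10)); after release of (0, 1) the pool is (6, 11)


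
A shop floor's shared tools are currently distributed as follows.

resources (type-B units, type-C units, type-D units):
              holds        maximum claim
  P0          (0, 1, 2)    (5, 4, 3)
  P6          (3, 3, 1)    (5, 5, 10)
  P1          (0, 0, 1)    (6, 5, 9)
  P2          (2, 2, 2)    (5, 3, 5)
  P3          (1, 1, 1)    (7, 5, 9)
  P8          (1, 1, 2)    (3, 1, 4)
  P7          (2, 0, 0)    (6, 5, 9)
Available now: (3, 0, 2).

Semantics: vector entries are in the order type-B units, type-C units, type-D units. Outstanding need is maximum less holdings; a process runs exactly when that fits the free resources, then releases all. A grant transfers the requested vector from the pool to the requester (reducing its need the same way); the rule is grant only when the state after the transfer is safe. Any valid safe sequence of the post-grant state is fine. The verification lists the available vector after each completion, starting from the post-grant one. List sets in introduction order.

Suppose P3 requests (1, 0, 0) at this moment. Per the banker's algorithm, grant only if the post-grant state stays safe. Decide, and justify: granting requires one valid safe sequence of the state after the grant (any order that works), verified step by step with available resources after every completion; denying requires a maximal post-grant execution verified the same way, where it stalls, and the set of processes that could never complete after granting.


GRANT. The post-grant state is safe; one safe sequence: P8, P2, P0, P3, P1, P6, P7.
Key observation: with (2, 0, 2) left after the transfer, P8 can run at once — the state stays safe.
Step-by-step check of the post-grant state:
  pool = (2, 0, 2)
  P8 needs (2, 0, 2) <= (2, 0, 2) -> finishes; pool += (1, 1, 2) = (3, 1, 4)
  P2 needs (3, 1, 3) <= (3, 1, 4) -> finishes; pool += (2, 2, 2) = (5, 3, 6)
  P0 needs (5, 3, 1) <= (5, 3, 6) -> finishes; pool += (0, 1, 2) = (5, 4, 8)
  P3 needs (5, 4, 8) <= (5, 4, 8) -> finishes; pool += (2, 1, 1) = (7, 5, 9)
  P1 needs (6, 5, 8) <= (7, 5, 9) -> finishes; pool += (0, 0, 1) = (7, 5, 10)
  P6 needs (2, 2, 9) <= (7, 5, 10) -> finishes; pool += (3, 3, 1) = (10, 8, 11)
  P7 needs (4, 5, 9) <= (10, 8, 11) -> finishes; pool += (2, 0, 0) = (12, 8, 11)


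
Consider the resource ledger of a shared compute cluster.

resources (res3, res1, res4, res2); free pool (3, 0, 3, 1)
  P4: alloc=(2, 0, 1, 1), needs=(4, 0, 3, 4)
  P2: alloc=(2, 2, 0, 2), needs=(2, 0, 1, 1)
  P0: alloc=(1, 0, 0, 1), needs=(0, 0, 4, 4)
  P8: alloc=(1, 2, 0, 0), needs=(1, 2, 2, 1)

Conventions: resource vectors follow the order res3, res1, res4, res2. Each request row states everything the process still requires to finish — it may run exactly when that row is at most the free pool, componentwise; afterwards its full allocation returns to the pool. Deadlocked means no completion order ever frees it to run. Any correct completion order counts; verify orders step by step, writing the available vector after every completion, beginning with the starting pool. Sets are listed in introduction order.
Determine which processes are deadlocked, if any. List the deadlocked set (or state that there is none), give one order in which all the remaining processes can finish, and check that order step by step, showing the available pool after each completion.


The deadlocked set is P4 and P0.
Key observation: the pool after P2, P8 is (6, 4, 3, 3); every surviving request exceeds it in res2, so progress ends there.
The rest can finish in the order P2, P8. Check, step by step:
  pool = (3, 0, 3, 1)
  P2: need (2, 0, 1, 1) fits (3, 0, 3, 1); releases (2, 2, 0, 2), pool now (5, 2, 3, 3)
  P8: need (1, 2, 2, 1) fits (5, 2, 3, 3); releases (1, 2, 0, 0), pool now (6, 4, 3, 3)
The blocked processes can never fit:
  P4 still needs (4, 0, 3, 4) but only (6, 4, 3, 3) is free — short on res2
  P0 still needs (0, 0, 4, 4) but only (6, 4, 3, 3) is free — short on res4 and res2


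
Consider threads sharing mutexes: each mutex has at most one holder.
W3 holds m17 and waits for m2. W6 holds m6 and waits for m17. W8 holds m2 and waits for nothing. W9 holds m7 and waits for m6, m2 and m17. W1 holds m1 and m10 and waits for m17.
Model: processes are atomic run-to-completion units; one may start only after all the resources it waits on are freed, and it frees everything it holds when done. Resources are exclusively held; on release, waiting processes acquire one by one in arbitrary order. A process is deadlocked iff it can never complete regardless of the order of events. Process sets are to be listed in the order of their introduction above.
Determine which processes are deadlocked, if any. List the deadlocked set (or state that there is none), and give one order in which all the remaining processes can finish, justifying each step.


The deadlocked set is empty.
Key observation: all waits point, directly or indirectly, at processes that can finish, so nothing is permanently blocked.
The rest can finish in the order W8, W3, W6, W1, W9.
Check, step by step:
  W8 waits on nothing -> runs at once and releases m2
  W3: everything it awaited (m2) is free; runs, freeing m17
  W6: everything it awaited (m17) is free; runs, freeing m6
  W1: everything it awaited (m17) is free; runs, freeing m1 and m10
  W9: everything it awaited (m6, m2 and m17) is free; runs, freeing m7


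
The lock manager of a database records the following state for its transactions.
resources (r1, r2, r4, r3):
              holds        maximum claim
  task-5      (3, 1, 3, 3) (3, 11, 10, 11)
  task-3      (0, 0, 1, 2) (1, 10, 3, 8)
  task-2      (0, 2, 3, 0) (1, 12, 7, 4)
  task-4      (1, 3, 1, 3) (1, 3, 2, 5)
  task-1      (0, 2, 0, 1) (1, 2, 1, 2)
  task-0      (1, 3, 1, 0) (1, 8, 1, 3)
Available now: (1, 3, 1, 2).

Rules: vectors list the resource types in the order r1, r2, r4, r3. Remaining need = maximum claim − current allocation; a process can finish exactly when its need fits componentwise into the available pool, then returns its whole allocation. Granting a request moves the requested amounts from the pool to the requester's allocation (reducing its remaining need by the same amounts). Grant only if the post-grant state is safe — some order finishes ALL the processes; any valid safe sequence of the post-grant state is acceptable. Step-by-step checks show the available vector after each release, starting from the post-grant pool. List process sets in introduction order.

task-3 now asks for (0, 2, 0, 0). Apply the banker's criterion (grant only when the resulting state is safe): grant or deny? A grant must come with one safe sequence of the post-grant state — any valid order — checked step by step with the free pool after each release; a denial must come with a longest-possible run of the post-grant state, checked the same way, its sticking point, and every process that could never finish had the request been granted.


GRANT. The post-grant state is safe; one safe sequence: task-1, task-4, task-0, task-3, task-2, task-5.
Key observation: granting shrinks the pool to (1, 1, 1, 2), yet task-1 still fits and the chain goes through.
Step-by-step check of the post-grant state:
  pool = (1, 1, 1, 2)
  task-1: need (1, 0, 1, 1) fits (1, 1, 1, 2); releases (0, 2, 0, 1), pool now (1, 3, 1, 3)
  task-4: need (0, 0, 1, 2) fits (1, 3, 1, 3); releases (1, 3, 1, 3), pool now (2, 6, 2, 6)
  task-0: need (0, 5, 0, 3) fits (2, 6, 2, 6); releases (1, 3, 1, 0), pool now (3, 9, 3, 6)
  task-3: need (1, 8, 2, 6) fits (3, 9, 3, 6); releases (0, 2, 1, 2), pool now (3, 11, 4, 8)
  task-2: need (1, 10, 4, 4) fits (3, 11, 4, 8); releases (0, 2, 3, 0), pool now (3, 13, 7, 8)
  task-5: need (0, 10, 7, 8) fits (3, 13, 7, 8); releases (3, 1, 3, 3), pool now (6, 14, 10, 11)
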